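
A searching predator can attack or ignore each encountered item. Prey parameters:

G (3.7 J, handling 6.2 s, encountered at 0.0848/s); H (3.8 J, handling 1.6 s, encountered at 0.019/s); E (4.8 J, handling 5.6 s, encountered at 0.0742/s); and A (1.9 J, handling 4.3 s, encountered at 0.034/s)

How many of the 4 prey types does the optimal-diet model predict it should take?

Rank by E/h (J/s): H 2.37, E 0.857, G 0.597, A 0.442. Include each in turn until the next type's E/h falls below the running intake rate.
Rate on top 1: 0.07007. E: 0.857 > 0.07007 → include.
Rate on top 2: 0.2963. G: 0.597 > 0.2963 → include.
Rate on top 3: 0.3764. A: 0.442 > 0.3764 → include.
Optimal diet: H, E, G, A — 4 of 4 types.

4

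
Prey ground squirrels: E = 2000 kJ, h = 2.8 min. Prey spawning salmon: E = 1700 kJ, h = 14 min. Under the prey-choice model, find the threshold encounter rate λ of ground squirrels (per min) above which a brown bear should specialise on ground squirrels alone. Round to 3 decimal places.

0.073 per min

The zero-one rule: include spawning salmon iff E₂/h₂ > λE₁/(1+λh₁). Equality gives the switch point.
λE₁h₂ = E₂ + λE₂h₁ ⇒ λ = E₂/(E₁h₂ − E₂h₁) = 1700/(2.8e+04 − 4760) = 0.07315 per min.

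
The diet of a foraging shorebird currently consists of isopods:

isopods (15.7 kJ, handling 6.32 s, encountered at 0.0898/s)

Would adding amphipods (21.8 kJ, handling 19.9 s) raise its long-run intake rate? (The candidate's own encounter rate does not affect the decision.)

Yes

Intake rate on the current diet: R = (0.0898×15.7) / (1 + 0.0898×6.32) = 1.41/1.568 = 0.8994 kJ/s.
amphipods: E/h = 21.8/19.9 = 1.095 kJ/s.
1.095 > 0.8994, so adding amphipods raises the average — include it.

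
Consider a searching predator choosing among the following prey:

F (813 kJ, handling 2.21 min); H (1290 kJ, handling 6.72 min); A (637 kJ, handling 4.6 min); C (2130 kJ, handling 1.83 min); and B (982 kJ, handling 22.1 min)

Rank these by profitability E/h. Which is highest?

In descending order of E/h:
C: 2130/1.83 = 1.16e+03 kJ/min
F: 813/2.21 = 368 kJ/min
H: 1290/6.72 = 192 kJ/min
A: 637/4.6 = 138 kJ/min
B: 982/22.1 = 44.4 kJ/min

C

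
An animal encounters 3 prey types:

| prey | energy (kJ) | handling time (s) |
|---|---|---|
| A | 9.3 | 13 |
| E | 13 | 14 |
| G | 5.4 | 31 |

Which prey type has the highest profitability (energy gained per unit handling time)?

In descending order of E/h:
E: 13/14 = 0.929 kJ/s
A: 9.3/13 = 0.715 kJ/s
G: 5.4/31 = 0.174 kJ/s

E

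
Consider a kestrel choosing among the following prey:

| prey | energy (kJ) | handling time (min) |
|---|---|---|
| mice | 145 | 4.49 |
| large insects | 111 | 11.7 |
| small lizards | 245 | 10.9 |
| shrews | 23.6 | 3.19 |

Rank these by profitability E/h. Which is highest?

mice

Profitability E/h (kJ/min): mice = 145/4.49 = 32.3, large insects = 111/11.7 = 9.49, small lizards = 245/10.9 = 22.5, shrews = 23.6/3.19 = 7.4.
Ranked: mice > small lizards > large insects > shrews.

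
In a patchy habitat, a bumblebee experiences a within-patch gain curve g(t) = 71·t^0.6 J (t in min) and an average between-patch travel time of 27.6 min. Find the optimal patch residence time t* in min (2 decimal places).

41.40 min

Maximise g(t)/(T+t): set derivative to zero → g'(t)(T+t) = g(t).
g'(t) = 0.6·71·t^-0.4. Setting 0.6·71·t^-0.4 = 71·t^0.6/(27.6+t) gives 0.6(27.6+t) = t, so 0.40·t = 0.6×27.6.
t* = 0.6×27.6/0.40 = 41.4 min.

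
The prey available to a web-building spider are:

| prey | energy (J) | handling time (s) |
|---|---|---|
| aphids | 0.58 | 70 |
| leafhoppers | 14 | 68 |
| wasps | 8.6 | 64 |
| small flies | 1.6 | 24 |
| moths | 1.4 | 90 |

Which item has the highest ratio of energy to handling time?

leafhoppers

In descending order of E/h:
leafhoppers: 14/68 = 0.206 J/s
wasps: 8.6/64 = 0.134 J/s
small flies: 1.6/24 = 0.0667 J/s
moths: 1.4/90 = 0.0156 J/s
aphids: 0.58/70 = 0.00829 J/s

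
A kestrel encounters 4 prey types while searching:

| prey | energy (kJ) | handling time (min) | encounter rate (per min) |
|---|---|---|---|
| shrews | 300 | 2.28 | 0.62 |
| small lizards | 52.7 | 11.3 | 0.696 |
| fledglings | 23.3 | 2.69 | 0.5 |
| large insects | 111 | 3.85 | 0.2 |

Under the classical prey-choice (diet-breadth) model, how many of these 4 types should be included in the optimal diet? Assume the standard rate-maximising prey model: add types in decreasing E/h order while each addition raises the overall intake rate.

E/h in descending order: shrews 132, large insects 28.8, fledglings 8.66, small lizards 4.66 kJ/min. The optimal diet is the largest prefix of this list for which every included type satisfies E_i/h_i > R on the types above it.
Rate on top 1: 77.06. large insects: 28.8 < 77.06 → exclude; stop.
Optimal diet: shrews — 1 of 4 types.

1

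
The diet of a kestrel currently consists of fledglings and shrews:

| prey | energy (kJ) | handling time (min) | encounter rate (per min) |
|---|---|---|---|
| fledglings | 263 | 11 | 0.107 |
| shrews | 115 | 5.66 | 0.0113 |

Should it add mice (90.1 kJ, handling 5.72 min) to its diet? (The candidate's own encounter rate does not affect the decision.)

Yes

Intake rate on the current diet: R = (0.107×263 + 0.0113×115) / (1 + 0.107×11 + 0.0113×5.66) = 29.44/2.241 = 13.14 kJ/min.
mice: E/h = 90.1/5.72 = 15.75 kJ/min.
15.75 > 13.14, so adding mice raises the average — include it.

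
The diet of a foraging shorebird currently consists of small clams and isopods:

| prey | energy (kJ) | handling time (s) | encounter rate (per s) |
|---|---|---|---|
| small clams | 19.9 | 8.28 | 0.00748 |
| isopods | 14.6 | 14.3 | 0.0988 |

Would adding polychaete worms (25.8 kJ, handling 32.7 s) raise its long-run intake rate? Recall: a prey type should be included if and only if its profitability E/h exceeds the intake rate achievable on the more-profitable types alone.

Yes

On small clams and isopods alone, R = ΣλE/(1+Σλh) = 1.591/2.475 = 0.643 kJ/s.
Profitability of polychaete worms: 25.8/32.7 = 0.789 kJ/s.
Since 0.789 > R, including polychaete worms increases the long-run rate.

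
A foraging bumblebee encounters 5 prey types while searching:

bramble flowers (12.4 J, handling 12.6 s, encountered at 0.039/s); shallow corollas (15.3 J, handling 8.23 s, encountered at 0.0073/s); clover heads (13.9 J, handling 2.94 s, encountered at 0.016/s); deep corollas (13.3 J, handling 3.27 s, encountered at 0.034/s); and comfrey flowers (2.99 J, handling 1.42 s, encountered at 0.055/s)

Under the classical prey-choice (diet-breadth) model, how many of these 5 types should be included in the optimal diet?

Rank by E/h (J/s): clover heads 4.73, deep corollas 4.07, comfrey flowers 2.11, shallow corollas 1.86, bramble flowers 0.984. Include each in turn until the next type's E/h falls below the running intake rate.
Rate on top 1: 0.2124. deep corollas: 4.07 > 0.2124 → include.
Rate on top 2: 0.5824. comfrey flowers: 2.11 > 0.5824 → include.
Rate on top 3: 0.6787. shallow corollas: 1.86 > 0.6787 → include.
Rate on top 4: 0.7334. bramble flowers: 0.984 > 0.7334 → include.
Optimal diet: clover heads, deep corollas, comfrey flowers, shallow corollas, bramble flowers — 5 of 5 types.

5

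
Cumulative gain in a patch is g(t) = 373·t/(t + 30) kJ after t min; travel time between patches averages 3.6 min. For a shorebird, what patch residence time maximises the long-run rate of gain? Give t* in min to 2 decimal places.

10.39 min

By the marginal value theorem, leave when the instantaneous gain rate g'(t) equals the habitat-wide average g(t)/(T + t).
g'(t) = 373·30/(t + 30)². Setting 373·30/(t+30)² = 373t/[(t+30)(3.6+t)] gives 30(3.6+t) = t(t+30), so t² = 30×3.6 = 108.
t* = √108 = 10.39 min.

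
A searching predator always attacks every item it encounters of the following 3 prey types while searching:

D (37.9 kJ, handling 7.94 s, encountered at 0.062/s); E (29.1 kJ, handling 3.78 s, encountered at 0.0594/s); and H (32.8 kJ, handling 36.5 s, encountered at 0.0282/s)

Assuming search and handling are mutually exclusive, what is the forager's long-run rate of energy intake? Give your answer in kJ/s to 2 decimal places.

1.82 kJ/s

Energy encountered per unit search time: 0.062×37.9 + 0.0594×29.1 + 0.0282×32.8 = 5.003 kJ/s.
Handling time per unit search time: 0.062×7.94 + 0.0594×3.78 + 0.0282×36.5 = 1.746.
Rate = 5.003/(1 + 1.746) = 1.822 kJ/s.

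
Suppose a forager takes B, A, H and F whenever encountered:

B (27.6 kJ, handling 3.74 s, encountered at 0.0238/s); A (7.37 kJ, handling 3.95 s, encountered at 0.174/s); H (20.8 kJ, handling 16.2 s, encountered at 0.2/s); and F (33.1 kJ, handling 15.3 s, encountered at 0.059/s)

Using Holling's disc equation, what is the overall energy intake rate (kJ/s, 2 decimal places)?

R = Σλ_iE_i / (1 + Σλ_ih_i)
Numerator: 0.0238×27.6 + 0.174×7.37 + 0.2×20.8 + 0.059×33.1 = 8.052
Denominator: 1 + 0.0238×3.74 + 0.174×3.95 + 0.2×16.2 + 0.059×15.3 = 5.919
R = 8.052/5.919 = 1.36 kJ/s

1.36 kJ/s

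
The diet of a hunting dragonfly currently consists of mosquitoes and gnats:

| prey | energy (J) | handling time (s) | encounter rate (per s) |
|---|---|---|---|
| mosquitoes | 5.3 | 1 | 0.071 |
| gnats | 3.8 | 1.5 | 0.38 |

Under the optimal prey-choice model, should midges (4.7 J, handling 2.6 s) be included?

Intake rate on the current diet: R = (0.071×5.3 + 0.38×3.8) / (1 + 0.071×1 + 0.38×1.5) = 1.82/1.641 = 1.109 J/s.
midges: E/h = 4.7/2.6 = 1.808 J/s.
Since 1.808 > R, including midges increases the long-run rate.

Yes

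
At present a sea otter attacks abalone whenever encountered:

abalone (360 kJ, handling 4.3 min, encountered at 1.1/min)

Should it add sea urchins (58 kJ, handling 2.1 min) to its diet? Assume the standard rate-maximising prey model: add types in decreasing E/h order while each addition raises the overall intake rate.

No

Intake rate on the current diet: R = (1.1×360) / (1 + 1.1×4.3) = 396/5.73 = 69.11 kJ/min.
sea urchins: E/h = 58/2.1 = 27.62 kJ/min.
Since 27.62 < R, time spent handling sea urchins is better spent searching.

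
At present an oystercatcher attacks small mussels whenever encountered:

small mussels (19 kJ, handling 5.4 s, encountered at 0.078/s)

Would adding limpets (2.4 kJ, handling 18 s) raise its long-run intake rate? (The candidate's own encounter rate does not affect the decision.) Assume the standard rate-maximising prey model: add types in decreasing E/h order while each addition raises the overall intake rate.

No

Intake rate on the current diet: R = (0.078×19) / (1 + 0.078×5.4) = 1.482/1.421 = 1.043 kJ/s.
Profitability of limpets: 2.4/18 = 0.1333 kJ/s.
Since 0.1333 < R, time spent handling limpets is better spent searching.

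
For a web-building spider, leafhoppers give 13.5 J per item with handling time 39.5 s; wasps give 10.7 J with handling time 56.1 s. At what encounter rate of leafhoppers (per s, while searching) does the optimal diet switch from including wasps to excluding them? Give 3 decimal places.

At the threshold, the rate on leafhoppers alone equals the profitability of wasps: λ·13.5/(1 + λ·39.5) = 10.7/56.1 = 0.1907.
Rearranging, λ(13.5 − 0.1907×39.5) = 0.1907, so λ = 0.1907/5.966 = 0.03197 per s.

0.032 per s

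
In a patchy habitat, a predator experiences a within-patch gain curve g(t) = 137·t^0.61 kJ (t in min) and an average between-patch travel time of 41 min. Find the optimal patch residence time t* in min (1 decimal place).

Optimal t* satisfies g'(t*) = g(t*)/(T + t*).
g'(t) = 0.61·137·t^-0.39. Setting 0.61·137·t^-0.39 = 137·t^0.61/(41+t) gives 0.61(41+t) = t, so 0.39·t = 0.61×41.
t* = 0.61×41/0.39 = 64.13 min.

64.1 min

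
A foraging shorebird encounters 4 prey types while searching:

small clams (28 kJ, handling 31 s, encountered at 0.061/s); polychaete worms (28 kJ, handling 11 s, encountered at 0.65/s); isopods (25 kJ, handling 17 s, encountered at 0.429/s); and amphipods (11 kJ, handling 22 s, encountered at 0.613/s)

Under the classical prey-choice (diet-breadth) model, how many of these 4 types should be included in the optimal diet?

1

E/h in descending order: polychaete worms 2.55, isopods 1.47, small clams 0.903, amphipods 0.5 kJ/s. The optimal diet is the largest prefix of this list for which every included type satisfies E_i/h_i > R on the types above it.
Rate on top 1: 2.233. isopods: 1.47 < 2.233 → exclude; stop.
Optimal diet: polychaete worms — 1 of 4 types.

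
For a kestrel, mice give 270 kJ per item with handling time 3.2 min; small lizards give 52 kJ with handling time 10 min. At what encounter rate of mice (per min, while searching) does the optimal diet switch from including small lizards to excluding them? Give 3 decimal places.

At the threshold, the rate on mice alone equals the profitability of small lizards: λ·270/(1 + λ·3.2) = 52/10 = 5.2.
Rearranging, λ(270 − 5.2×3.2) = 5.2, so λ = 5.2/253.4 = 0.02052 per min.

0.021 per min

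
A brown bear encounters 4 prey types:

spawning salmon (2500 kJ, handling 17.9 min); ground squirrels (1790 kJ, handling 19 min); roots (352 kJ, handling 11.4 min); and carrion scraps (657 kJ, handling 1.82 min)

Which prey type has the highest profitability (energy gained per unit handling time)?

carrion scraps

In descending order of E/h:
carrion scraps: 657/1.82 = 361 kJ/min
spawning salmon: 2500/17.9 = 140 kJ/min
ground squirrels: 1790/19 = 94.2 kJ/min
roots: 352/11.4 = 30.9 kJ/min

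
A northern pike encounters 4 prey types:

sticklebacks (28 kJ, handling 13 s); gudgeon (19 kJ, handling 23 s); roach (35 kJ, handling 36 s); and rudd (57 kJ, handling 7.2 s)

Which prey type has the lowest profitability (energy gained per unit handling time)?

In descending order of E/h:
rudd: 57/7.2 = 7.92 kJ/s
sticklebacks: 28/13 = 2.15 kJ/s
roach: 35/36 = 0.972 kJ/s
gudgeon: 19/23 = 0.826 kJ/s

gudgeon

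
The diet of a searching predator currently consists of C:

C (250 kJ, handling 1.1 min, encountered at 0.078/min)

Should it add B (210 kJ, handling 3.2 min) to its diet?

Yes

Intake rate on the current diet: R = (0.078×250) / (1 + 0.078×1.1) = 19.5/1.086 = 17.96 kJ/min.
Profitability of B: 210/3.2 = 65.62 kJ/min.
Since 65.62 > R, including B increases the long-run rate.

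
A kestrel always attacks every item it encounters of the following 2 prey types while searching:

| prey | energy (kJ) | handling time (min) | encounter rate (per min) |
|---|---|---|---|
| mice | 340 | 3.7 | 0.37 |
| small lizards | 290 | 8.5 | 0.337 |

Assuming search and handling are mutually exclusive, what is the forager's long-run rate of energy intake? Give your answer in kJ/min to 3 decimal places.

42.711 kJ/min

R = (0.37×340 + 0.337×290) / (1 + 0.37×3.7 + 0.337×8.5) = 223.5/5.234 = 42.71 kJ/min.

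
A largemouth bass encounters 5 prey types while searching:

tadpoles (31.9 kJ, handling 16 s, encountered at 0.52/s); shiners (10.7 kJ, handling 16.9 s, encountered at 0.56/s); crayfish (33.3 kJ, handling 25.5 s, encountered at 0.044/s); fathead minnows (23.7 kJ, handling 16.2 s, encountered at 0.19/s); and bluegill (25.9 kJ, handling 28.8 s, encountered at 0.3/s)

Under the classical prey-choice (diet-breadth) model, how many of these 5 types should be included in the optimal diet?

E/h in descending order: tadpoles 1.99, fathead minnows 1.46, crayfish 1.31, bluegill 0.899, shiners 0.633 kJ/s. The optimal diet is the largest prefix of this list for which every included type satisfies E_i/h_i > R on the types above it.
Rate on top 1: 1.78. fathead minnows: 1.46 < 1.78 → exclude; stop.
Optimal diet: tadpoles — 1 of 5 types.

1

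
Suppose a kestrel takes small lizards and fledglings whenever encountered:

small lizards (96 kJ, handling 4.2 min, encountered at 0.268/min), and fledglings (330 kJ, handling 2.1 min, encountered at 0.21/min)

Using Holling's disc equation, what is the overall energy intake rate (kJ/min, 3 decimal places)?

Energy encountered per unit search time: 0.268×96 + 0.21×330 = 95.03 kJ/min.
Handling time per unit search time: 0.268×4.2 + 0.21×2.1 = 1.567.
Rate = 95.03/(1 + 1.567) = 37.02 kJ/min.

37.025 kJ/min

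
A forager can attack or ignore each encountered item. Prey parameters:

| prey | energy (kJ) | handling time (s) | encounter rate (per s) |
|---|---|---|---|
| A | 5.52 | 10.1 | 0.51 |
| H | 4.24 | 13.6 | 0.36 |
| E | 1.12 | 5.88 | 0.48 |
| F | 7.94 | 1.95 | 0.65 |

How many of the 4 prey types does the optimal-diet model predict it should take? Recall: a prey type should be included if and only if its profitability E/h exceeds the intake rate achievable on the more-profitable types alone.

Rank by E/h (kJ/s): F 4.07, A 0.547, H 0.312, E 0.19. Include each in turn until the next type's E/h falls below the running intake rate.
Rate on top 1: 2.276. A: 0.547 < 2.276 → exclude; stop.
Optimal diet: F — 1 of 4 types.

1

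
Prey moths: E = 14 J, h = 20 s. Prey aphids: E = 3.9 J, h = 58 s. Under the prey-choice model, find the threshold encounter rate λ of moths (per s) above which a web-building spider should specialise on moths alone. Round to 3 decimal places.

Drop aphids once their profitability E₂/h₂ falls below the rate achievable on moths alone: E₂/h₂ = λE₁/(1 + λh₁).
Solve for λ: λE₁h₂ = E₂(1 + λh₁) → λ(E₁h₂ − E₂h₁) = E₂ → λ = E₂/(E₁h₂ − E₂h₁).
λ = 3.9/(14×58 − 3.9×20) = 3.9/734 = 0.005313 per s.

0.005 per s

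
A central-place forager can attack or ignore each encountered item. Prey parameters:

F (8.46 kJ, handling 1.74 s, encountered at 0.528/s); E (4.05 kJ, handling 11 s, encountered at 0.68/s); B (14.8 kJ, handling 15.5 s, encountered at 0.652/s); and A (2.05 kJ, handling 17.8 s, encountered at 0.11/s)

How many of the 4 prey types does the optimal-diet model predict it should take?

E/h in descending order: F 4.86, B 0.955, E 0.368, A 0.115 kJ/s. The optimal diet is the largest prefix of this list for which every included type satisfies E_i/h_i > R on the types above it.
Rate on top 1: 2.328. B: 0.955 < 2.328 → exclude; stop.
Optimal diet: F — 1 of 4 types.

1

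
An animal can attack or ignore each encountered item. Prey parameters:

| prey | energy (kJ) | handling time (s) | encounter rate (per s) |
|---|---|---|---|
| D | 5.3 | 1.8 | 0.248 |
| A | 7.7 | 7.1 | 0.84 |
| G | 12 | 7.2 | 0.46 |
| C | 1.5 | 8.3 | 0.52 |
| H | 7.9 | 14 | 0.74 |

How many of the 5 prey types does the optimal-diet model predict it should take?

2

Rank by E/h (kJ/s): D 2.94, G 1.67, A 1.08, H 0.564, C 0.181. Include each in turn until the next type's E/h falls below the running intake rate.
Rate on top 1: 0.9087. G: 1.67 > 0.9087 → include.
Rate on top 2: 1.436. A: 1.08 < 1.436 → exclude; stop.
Optimal diet: D, G — 2 of 5 types.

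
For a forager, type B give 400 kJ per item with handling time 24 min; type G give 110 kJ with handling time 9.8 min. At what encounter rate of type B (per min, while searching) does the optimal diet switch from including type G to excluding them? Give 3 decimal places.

0.086 per min

Drop type G once their profitability E₂/h₂ falls below the rate achievable on type B alone: E₂/h₂ = λE₁/(1 + λh₁).
Solve for λ: λE₁h₂ = E₂(1 + λh₁) → λ(E₁h₂ − E₂h₁) = E₂ → λ = E₂/(E₁h₂ − E₂h₁).
λ = 110/(400×9.8 − 110×24) = 110/1280 = 0.08594 per min.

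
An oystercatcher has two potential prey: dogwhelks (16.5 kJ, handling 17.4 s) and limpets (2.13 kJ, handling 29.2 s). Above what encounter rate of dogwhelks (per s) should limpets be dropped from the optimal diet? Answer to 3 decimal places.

0.005 per s

At the threshold, the rate on dogwhelks alone equals the profitability of limpets: λ·16.5/(1 + λ·17.4) = 2.13/29.2 = 0.07295.
Rearranging, λ(16.5 − 0.07295×17.4) = 0.07295, so λ = 0.07295/15.23 = 0.004789 per s.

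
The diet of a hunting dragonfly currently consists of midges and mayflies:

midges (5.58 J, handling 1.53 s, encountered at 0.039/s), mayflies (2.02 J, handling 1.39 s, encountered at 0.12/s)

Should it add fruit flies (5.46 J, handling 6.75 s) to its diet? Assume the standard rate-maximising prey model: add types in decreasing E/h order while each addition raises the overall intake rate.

Yes

On midges and mayflies alone, R = ΣλE/(1+Σλh) = 0.46/1.226 = 0.3751 J/s.
Profitability of fruit flies: 5.46/6.75 = 0.8089 J/s.
Since 0.8089 > R, including fruit flies increases the long-run rate.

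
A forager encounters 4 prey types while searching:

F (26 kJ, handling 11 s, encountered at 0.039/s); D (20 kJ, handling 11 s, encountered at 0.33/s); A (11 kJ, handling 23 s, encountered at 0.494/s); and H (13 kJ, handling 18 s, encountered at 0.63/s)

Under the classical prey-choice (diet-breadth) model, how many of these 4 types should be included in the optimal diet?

Profitabilities (E/h, kJ/s): F 2.36, D 1.82, H 0.722, A 0.478. Add prey in this order while the next type's profitability exceeds the intake rate on those already taken.
Rate on top 1: 0.7096. D: 1.82 > 0.7096 → include.
Rate on top 2: 1.505. H: 0.722 < 1.505 → exclude; stop.
Optimal diet: F, D — 2 of 4 types.

2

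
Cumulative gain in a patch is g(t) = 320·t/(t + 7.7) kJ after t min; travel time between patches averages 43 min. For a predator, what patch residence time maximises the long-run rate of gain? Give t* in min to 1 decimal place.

By the marginal value theorem, leave when the instantaneous gain rate g'(t) equals the habitat-wide average g(t)/(T + t).
g'(t) = 320·7.7/(t + 7.7)². Setting 320·7.7/(t+7.7)² = 320t/[(t+7.7)(43+t)] gives 7.7(43+t) = t(t+7.7), so t² = 7.7×43 = 331.1.
t* = √331.1 = 18.2 min.

18.2 min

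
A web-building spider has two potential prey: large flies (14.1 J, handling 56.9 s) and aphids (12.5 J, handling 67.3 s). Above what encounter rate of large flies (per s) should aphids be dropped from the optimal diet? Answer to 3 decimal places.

At the threshold, the rate on large flies alone equals the profitability of aphids: λ·14.1/(1 + λ·56.9) = 12.5/67.3 = 0.1857.
Rearranging, λ(14.1 − 0.1857×56.9) = 0.1857, so λ = 0.1857/3.532 = 0.05259 per s.

0.053 per s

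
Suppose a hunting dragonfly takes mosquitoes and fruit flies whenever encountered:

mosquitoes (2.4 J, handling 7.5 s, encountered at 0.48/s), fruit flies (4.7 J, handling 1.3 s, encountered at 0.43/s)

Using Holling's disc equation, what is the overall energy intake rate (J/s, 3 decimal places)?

0.615 J/s

Energy encountered per unit search time: 0.48×2.4 + 0.43×4.7 = 3.173 J/s.
Handling time per unit search time: 0.48×7.5 + 0.43×1.3 = 4.159.
Rate = 3.173/(1 + 4.159) = 0.615 J/s.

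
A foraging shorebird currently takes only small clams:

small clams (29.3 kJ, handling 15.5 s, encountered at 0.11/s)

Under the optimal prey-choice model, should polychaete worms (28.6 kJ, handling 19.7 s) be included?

Yes

On small clams alone, R = ΣλE/(1+Σλh) = 3.223/2.705 = 1.191 kJ/s.
polychaete worms: E/h = 28.6/19.7 = 1.452 kJ/s.
Since 1.452 > R, including polychaete worms increases the long-run rate.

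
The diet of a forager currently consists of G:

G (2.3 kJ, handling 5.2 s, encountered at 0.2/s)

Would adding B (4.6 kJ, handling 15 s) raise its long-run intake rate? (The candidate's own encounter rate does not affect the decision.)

Yes

Current rate: (0.2×2.3)/(1 + 0.2×5.2) = 0.2255 kJ/s.
B: E/h = 4.6/15 = 0.3067 kJ/s.
0.3067 > 0.2255, so adding B raises the average — include it.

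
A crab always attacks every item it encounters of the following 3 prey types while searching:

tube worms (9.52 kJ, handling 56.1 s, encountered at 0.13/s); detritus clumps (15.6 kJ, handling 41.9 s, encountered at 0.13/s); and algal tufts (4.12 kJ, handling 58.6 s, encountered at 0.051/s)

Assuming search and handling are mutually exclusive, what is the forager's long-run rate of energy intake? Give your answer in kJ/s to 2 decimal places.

Energy encountered per unit search time: 0.13×9.52 + 0.13×15.6 + 0.051×4.12 = 3.476 kJ/s.
Handling time per unit search time: 0.13×56.1 + 0.13×41.9 + 0.051×58.6 = 15.73.
Rate = 3.476/(1 + 15.73) = 0.2078 kJ/s.

0.21 kJ/s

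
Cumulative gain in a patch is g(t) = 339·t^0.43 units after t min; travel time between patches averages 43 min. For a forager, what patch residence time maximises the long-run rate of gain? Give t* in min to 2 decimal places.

Maximise g(t)/(T+t): set derivative to zero → g'(t)(T+t) = g(t).
g'(t) = 0.43·339·t^-0.57. Setting 0.43·339·t^-0.57 = 339·t^0.43/(43+t) gives 0.43(43+t) = t, so 0.57·t = 0.43×43.
t* = 0.43×43/0.57 = 32.44 min.

32.44 min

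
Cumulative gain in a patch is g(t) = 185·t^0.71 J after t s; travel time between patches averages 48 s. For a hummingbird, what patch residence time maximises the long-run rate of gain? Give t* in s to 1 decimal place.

Maximise g(t)/(T+t): set derivative to zero → g'(t)(T+t) = g(t).
g'(t) = 0.71·185·t^-0.29. Setting 0.71·185·t^-0.29 = 185·t^0.71/(48+t) gives 0.71(48+t) = t, so 0.29·t = 0.71×48.
t* = 0.71×48/0.29 = 117.5 s.

117.5 s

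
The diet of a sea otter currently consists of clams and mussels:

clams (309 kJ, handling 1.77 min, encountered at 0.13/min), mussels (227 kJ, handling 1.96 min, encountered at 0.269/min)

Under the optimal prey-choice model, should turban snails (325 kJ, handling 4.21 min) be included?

Yes

Current rate: (0.13×309 + 0.269×227)/(1 + 0.13×1.77 + 0.269×1.96) = 57.61 kJ/min.
Profitability of turban snails: 325/4.21 = 77.2 kJ/min.
77.2 > 57.61, so adding turban snails raises the average — include it.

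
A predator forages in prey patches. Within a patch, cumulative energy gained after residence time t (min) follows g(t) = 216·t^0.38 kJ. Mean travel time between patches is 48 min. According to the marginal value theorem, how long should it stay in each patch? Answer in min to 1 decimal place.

Maximise g(t)/(T+t): set derivative to zero → g'(t)(T+t) = g(t).
g'(t) = 0.38·216·t^-0.62. Setting 0.38·216·t^-0.62 = 216·t^0.38/(48+t) gives 0.38(48+t) = t, so 0.62·t = 0.38×48.
t* = 0.38×48/0.62 = 29.42 min.

29.4 min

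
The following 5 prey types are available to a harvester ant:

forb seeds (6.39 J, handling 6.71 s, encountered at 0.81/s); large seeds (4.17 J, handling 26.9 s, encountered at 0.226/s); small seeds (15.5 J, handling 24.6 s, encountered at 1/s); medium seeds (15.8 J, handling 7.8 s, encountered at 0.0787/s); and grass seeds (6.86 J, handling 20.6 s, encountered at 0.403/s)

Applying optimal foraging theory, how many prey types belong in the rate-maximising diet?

E/h in descending order: medium seeds 2.03, forb seeds 0.952, small seeds 0.63, grass seeds 0.333, large seeds 0.155 J/s. The optimal diet is the largest prefix of this list for which every included type satisfies E_i/h_i > R on the types above it.
Rate on top 1: 0.7705. forb seeds: 0.952 > 0.7705 → include.
Rate on top 2: 0.9107. small seeds: 0.63 < 0.9107 → exclude; stop.
Optimal diet: medium seeds, forb seeds — 2 of 5 types.

2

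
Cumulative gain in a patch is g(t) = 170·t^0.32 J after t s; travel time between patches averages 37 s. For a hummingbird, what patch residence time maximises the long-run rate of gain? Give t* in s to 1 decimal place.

17.4 s

Maximise g(t)/(T+t): set derivative to zero → g'(t)(T+t) = g(t).
g'(t) = 0.32·170·t^-0.68. Setting 0.32·170·t^-0.68 = 170·t^0.32/(37+t) gives 0.32(37+t) = t, so 0.68·t = 0.32×37.
t* = 0.32×37/0.68 = 17.41 s.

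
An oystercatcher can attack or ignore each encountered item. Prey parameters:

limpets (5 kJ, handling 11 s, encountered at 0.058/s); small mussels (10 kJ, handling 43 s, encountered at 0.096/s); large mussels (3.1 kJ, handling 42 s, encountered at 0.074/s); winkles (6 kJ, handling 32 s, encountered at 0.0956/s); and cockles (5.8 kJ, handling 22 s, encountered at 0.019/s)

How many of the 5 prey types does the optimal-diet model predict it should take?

3

Rank by E/h (kJ/s): limpets 0.455, cockles 0.264, small mussels 0.233, winkles 0.188, large mussels 0.0738. Include each in turn until the next type's E/h falls below the running intake rate.
Rate on top 1: 0.177. cockles: 0.264 > 0.177 → include.
Rate on top 2: 0.1946. small mussels: 0.233 > 0.1946 → include.
Rate on top 3: 0.22. winkles: 0.188 < 0.22 → exclude; stop.
Optimal diet: limpets, cockles, small mussels — 3 of 5 types.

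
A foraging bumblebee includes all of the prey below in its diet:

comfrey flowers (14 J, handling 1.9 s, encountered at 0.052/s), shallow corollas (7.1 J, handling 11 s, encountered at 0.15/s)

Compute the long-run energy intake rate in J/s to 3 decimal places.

Energy encountered per unit search time: 0.052×14 + 0.15×7.1 = 1.793 J/s.
Handling time per unit search time: 0.052×1.9 + 0.15×11 = 1.749.
Rate = 1.793/(1 + 1.749) = 0.6523 J/s.

0.652 J/s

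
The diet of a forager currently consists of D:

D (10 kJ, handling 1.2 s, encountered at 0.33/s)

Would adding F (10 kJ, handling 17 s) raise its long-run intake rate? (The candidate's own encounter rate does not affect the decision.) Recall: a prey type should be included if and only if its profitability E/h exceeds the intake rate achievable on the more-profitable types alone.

No

Current rate: (0.33×10)/(1 + 0.33×1.2) = 2.364 kJ/s.
F: E/h = 10/17 = 0.5882 kJ/s.
0.5882 < 2.364, so adding F would lower the average — exclude it.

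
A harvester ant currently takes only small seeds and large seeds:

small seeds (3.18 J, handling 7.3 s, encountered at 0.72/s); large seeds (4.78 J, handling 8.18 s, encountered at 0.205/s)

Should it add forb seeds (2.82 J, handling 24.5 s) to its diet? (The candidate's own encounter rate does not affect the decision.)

No

On small seeds and large seeds alone, R = ΣλE/(1+Σλh) = 3.269/7.933 = 0.4121 J/s.
Profitability of forb seeds: 2.82/24.5 = 0.1151 J/s.
0.1151 < 0.4121, so adding forb seeds would lower the average — exclude it.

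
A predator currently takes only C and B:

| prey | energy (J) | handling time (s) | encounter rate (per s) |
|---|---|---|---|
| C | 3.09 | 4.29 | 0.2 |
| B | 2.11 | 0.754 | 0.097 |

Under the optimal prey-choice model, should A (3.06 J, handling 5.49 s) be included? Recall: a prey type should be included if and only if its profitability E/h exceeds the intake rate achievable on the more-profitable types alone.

Current rate: (0.2×3.09 + 0.097×2.11)/(1 + 0.2×4.29 + 0.097×0.754) = 0.426 J/s.
A: E/h = 3.06/5.49 = 0.5574 J/s.
0.5574 > 0.426, so adding A raises the average — include it.

Yes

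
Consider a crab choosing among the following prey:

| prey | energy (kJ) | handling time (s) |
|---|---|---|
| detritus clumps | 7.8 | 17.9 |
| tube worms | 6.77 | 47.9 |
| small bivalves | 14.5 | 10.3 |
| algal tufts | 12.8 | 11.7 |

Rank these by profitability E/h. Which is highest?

small bivalves

Profitability E/h (kJ/s): detritus clumps = 7.8/17.9 = 0.436, tube worms = 6.77/47.9 = 0.141, small bivalves = 14.5/10.3 = 1.41, algal tufts = 12.8/11.7 = 1.09.
Ranked: small bivalves > algal tufts > detritus clumps > tube worms.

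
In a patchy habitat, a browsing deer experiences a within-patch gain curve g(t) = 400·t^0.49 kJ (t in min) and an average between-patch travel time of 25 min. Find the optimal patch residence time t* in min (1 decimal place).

Optimal t* satisfies g'(t*) = g(t*)/(T + t*).
g'(t) = 0.49·400·t^-0.51. Setting 0.49·400·t^-0.51 = 400·t^0.49/(25+t) gives 0.49(25+t) = t, so 0.51·t = 0.49×25.
t* = 0.49×25/0.51 = 24.02 min.

24.0 min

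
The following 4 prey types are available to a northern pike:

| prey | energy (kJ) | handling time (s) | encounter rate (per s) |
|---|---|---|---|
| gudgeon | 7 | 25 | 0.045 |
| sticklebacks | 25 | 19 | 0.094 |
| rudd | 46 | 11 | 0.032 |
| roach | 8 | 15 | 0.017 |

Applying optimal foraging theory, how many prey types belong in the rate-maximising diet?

Rank by E/h (kJ/s): rudd 4.18, sticklebacks 1.32, roach 0.533, gudgeon 0.28. Include each in turn until the next type's E/h falls below the running intake rate.
Rate on top 1: 1.089. sticklebacks: 1.32 > 1.089 → include.
Rate on top 2: 1.218. roach: 0.533 < 1.218 → exclude; stop.
Optimal diet: rudd, sticklebacks — 2 of 4 types.

2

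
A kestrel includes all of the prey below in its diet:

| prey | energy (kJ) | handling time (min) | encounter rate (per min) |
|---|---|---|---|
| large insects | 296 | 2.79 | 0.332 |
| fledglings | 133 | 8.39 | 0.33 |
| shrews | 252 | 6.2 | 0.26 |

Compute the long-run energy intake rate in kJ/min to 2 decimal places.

Energy encountered per unit search time: 0.332×296 + 0.33×133 + 0.26×252 = 207.7 kJ/min.
Handling time per unit search time: 0.332×2.79 + 0.33×8.39 + 0.26×6.2 = 5.307.
Rate = 207.7/(1 + 5.307) = 32.93 kJ/min.

32.93 kJ/min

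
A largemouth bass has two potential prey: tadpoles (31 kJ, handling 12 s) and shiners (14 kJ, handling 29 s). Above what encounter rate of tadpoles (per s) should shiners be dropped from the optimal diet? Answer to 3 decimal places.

At the threshold, the rate on tadpoles alone equals the profitability of shiners: λ·31/(1 + λ·12) = 14/29 = 0.4828.
Rearranging, λ(31 − 0.4828×12) = 0.4828, so λ = 0.4828/25.21 = 0.01915 per s.

0.019 per s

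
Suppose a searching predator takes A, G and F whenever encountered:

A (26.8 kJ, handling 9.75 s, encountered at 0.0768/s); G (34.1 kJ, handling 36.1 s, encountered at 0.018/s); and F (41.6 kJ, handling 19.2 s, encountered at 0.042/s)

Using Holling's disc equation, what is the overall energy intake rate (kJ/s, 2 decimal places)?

1.38 kJ/s

R = (0.0768×26.8 + 0.018×34.1 + 0.042×41.6) / (1 + 0.0768×9.75 + 0.018×36.1 + 0.042×19.2) = 4.419/3.205 = 1.379 kJ/s.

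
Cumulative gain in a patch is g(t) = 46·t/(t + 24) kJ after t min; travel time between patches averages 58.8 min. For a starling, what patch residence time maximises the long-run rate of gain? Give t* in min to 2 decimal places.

37.57 min

Optimal t* satisfies g'(t*) = g(t*)/(T + t*).
g'(t) = 46·24/(t + 24)². Setting 46·24/(t+24)² = 46t/[(t+24)(58.8+t)] gives 24(58.8+t) = t(t+24), so t² = 24×58.8 = 1411.
t* = √1411 = 37.57 min.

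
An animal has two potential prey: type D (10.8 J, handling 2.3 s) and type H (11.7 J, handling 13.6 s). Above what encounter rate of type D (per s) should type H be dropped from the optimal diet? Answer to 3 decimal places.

0.098 per s

At the threshold, the rate on type D alone equals the profitability of type H: λ·10.8/(1 + λ·2.3) = 11.7/13.6 = 0.8603.
Rearranging, λ(10.8 − 0.8603×2.3) = 0.8603, so λ = 0.8603/8.821 = 0.09752 per s.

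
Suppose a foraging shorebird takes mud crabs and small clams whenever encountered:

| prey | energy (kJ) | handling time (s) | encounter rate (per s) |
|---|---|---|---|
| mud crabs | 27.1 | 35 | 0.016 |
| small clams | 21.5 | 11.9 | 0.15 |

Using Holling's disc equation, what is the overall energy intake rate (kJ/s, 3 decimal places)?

1.094 kJ/s

R = (0.016×27.1 + 0.15×21.5) / (1 + 0.016×35 + 0.15×11.9) = 3.659/3.345 = 1.094 kJ/s.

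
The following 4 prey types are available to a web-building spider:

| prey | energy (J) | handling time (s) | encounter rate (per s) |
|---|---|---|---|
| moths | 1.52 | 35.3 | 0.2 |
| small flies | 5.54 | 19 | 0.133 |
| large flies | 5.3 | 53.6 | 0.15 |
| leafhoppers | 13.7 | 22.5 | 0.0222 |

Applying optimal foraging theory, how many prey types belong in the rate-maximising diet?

Profitabilities (E/h, J/s): leafhoppers 0.609, small flies 0.292, large flies 0.0989, moths 0.0431. Add prey in this order while the next type's profitability exceeds the intake rate on those already taken.
Rate on top 1: 0.2028. small flies: 0.292 > 0.2028 → include.
Rate on top 2: 0.2585. large flies: 0.0989 < 0.2585 → exclude; stop.
Optimal diet: leafhoppers, small flies — 2 of 4 types.

2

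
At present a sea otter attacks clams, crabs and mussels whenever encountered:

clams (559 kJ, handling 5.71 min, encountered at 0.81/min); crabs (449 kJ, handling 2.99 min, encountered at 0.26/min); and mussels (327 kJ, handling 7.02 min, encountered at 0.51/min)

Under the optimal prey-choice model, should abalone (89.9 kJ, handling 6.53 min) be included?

No

Intake rate on the current diet: R = (0.81×559 + 0.26×449 + 0.51×327) / (1 + 0.81×5.71 + 0.26×2.99 + 0.51×7.02) = 736.3/9.983 = 73.76 kJ/min.
Profitability of abalone: 89.9/6.53 = 13.77 kJ/min.
Since 13.77 < R, time spent handling abalone is better spent searching.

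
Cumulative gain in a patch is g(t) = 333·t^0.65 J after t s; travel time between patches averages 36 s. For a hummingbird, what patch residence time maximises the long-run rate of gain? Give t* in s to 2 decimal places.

By the marginal value theorem, leave when the instantaneous gain rate g'(t) equals the habitat-wide average g(t)/(T + t).
g'(t) = 0.65·333·t^-0.35. Setting 0.65·333·t^-0.35 = 333·t^0.65/(36+t) gives 0.65(36+t) = t, so 0.35·t = 0.65×36.
t* = 0.65×36/0.35 = 66.86 s.

66.86 s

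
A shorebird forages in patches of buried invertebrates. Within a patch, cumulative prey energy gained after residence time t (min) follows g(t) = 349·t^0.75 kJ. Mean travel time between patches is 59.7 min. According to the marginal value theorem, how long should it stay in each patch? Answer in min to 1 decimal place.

179.1 min

Optimal t* satisfies g'(t*) = g(t*)/(T + t*).
g'(t) = 0.75·349·t^-0.25. Setting 0.75·349·t^-0.25 = 349·t^0.75/(59.7+t) gives 0.75(59.7+t) = t, so 0.25·t = 0.75×59.7.
t* = 0.75×59.7/0.25 = 179.1 min.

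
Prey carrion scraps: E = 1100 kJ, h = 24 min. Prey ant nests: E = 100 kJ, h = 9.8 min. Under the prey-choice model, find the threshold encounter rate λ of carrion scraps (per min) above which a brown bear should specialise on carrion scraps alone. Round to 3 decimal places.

Drop ant nests once their profitability E₂/h₂ falls below the rate achievable on carrion scraps alone: E₂/h₂ = λE₁/(1 + λh₁).
Solve for λ: λE₁h₂ = E₂(1 + λh₁) → λ(E₁h₂ − E₂h₁) = E₂ → λ = E₂/(E₁h₂ − E₂h₁).
λ = 100/(1100×9.8 − 100×24) = 100/8380 = 0.01193 per min.

0.012 per min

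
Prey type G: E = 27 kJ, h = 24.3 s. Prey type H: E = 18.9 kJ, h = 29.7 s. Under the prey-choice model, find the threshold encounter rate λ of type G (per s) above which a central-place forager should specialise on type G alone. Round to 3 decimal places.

0.055 per s

The zero-one rule: include type H iff E₂/h₂ > λE₁/(1+λh₁). Equality gives the switch point.
λE₁h₂ = E₂ + λE₂h₁ ⇒ λ = E₂/(E₁h₂ − E₂h₁) = 18.9/(801.9 − 459.3) = 0.05516 per s.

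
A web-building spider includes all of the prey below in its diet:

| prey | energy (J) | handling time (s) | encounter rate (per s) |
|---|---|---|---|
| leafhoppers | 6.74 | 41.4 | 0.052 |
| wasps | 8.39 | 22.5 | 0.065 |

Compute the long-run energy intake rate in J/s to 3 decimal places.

R = Σλ_iE_i / (1 + Σλ_ih_i)
Numerator: 0.052×6.74 + 0.065×8.39 = 0.8958
Denominator: 1 + 0.052×41.4 + 0.065×22.5 = 4.615
R = 0.8958/4.615 = 0.1941 J/s

0.194 J/s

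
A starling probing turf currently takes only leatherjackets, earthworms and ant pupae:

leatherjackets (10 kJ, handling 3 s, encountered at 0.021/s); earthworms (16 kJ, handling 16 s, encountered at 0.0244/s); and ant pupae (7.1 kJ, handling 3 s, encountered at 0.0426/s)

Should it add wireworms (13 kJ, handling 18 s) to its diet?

Yes

On leatherjackets, earthworms and ant pupae alone, R = ΣλE/(1+Σλh) = 0.9029/1.581 = 0.571 kJ/s.
Profitability of wireworms: 13/18 = 0.7222 kJ/s.
0.7222 > 0.571, so adding wireworms raises the average — include it.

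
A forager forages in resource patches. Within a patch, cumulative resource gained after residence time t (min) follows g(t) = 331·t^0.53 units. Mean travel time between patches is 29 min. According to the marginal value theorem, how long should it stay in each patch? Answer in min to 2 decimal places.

32.70 min

Optimal t* satisfies g'(t*) = g(t*)/(T + t*).
g'(t) = 0.53·331·t^-0.47. Setting 0.53·331·t^-0.47 = 331·t^0.53/(29+t) gives 0.53(29+t) = t, so 0.47·t = 0.53×29.
t* = 0.53×29/0.47 = 32.7 min.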